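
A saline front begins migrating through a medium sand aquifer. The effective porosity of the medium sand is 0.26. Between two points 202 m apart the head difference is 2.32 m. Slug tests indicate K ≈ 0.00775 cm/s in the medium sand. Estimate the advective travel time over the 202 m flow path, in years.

1.87

Convert K: 0.00775 cm/s × 864 = 6.696 m/day.
Hydraulic gradient i = Δh / L = 2.32 / 202 = 0.01149.
Darcy flux q = K · i = 6.696 × 0.01149 = 0.07690 m/day.
Seepage velocity v = q / n_e = 0.07690 / 0.26 = 0.2958 m/day.
Travel time t = L / v = 202 / 0.2958 = 682.9 days = 1.870 years.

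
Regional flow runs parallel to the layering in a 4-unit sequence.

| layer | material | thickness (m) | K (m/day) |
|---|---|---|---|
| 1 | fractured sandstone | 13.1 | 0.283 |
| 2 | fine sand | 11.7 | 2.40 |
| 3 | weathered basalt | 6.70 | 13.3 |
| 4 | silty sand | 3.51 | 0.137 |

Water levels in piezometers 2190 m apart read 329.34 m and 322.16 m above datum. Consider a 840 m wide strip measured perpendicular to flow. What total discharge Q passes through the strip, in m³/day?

Flow is parallel to layering, so each bed carries its own Darcy discharge and the transmissivities add.
Σ(K_i·b_i) = 0.283×13.1 + 2.40×11.7 + 13.3×6.70 + 0.137×3.51 = 121.4 m²/day.
Hydraulic gradient i = (329.34 − 322.16) / 2190 = 7.18 / 2190 = 0.003279.
Q = Σ(K_i·b_i) · W · i = 121.4 × 840 × 0.003279 = 334.3 m³/day.

334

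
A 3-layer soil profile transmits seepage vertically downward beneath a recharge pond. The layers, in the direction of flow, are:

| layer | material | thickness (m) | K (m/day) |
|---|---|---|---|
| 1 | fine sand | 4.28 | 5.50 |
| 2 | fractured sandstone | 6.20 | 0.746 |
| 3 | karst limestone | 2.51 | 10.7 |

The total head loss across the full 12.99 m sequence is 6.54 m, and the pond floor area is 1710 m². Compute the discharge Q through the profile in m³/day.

Flow is perpendicular to layering, so the layers act in series and the equivalent K is the thickness-weighted harmonic mean.
Total thickness L = 4.28 + 6.20 + 2.51 = 12.99 m.
Σ(b_i/K_i) = 4.28/5.50 + 6.20/0.746 + 2.51/10.7 = 9.324 d.
K_eq = L / Σ(b_i/K_i) = 12.99 / 9.324 = 1.393 m/day.
Q = K_eq · A · (Δh/L) = 1.393 × 1710 × (6.54/12.99) = 1199 m³/day.

1200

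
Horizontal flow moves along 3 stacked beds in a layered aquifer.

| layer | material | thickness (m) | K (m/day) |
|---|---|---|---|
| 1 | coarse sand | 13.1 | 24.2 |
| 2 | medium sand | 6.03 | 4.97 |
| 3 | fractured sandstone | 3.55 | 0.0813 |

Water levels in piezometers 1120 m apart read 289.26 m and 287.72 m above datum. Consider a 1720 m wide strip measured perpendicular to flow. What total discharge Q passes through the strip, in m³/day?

Flow is parallel to layering, so each bed carries its own Darcy discharge and the transmissivities add.
Σ(K_i·b_i) = 24.2×13.1 + 4.97×6.03 + 0.0813×3.55 = 347.3 m²/day.
Hydraulic gradient i = (289.26 − 287.72) / 1120 = 1.54 / 1120 = 0.001375.
Q = Σ(K_i·b_i) · W · i = 347.3 × 1720 × 0.001375 = 821.3 m³/day.

821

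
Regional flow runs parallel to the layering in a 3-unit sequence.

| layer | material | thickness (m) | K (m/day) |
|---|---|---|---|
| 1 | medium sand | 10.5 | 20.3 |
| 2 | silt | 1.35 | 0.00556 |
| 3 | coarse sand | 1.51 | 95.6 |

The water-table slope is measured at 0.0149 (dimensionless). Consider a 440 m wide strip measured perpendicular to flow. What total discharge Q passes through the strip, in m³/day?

2340

Flow is parallel to layering, so each bed carries its own Darcy discharge and the transmissivities add.
Σ(K_i·b_i) = 20.3×10.5 + 0.00556×1.35 + 95.6×1.51 = 357.5 m²/day.
Hydraulic gradient i = 0.0149.
Q = Σ(K_i·b_i) · W · i = 357.5 × 440 × 0.01490 = 2344 m³/day.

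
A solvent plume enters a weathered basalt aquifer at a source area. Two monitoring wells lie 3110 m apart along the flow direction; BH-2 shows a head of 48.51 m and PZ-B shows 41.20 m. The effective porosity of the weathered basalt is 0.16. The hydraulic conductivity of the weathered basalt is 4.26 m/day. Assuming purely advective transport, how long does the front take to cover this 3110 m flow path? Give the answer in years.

136

Hydraulic gradient i = (48.51 − 41.20) / 3110 = 7.31 / 3110 = 0.002350.
Darcy flux q = K · i = 4.260 × 0.002350 = 0.01001 m/day.
Seepage velocity v = q / n_e = 0.01001 / 0.16 = 0.06258 m/day.
Travel time t = L / v = 3110 / 0.06258 = 49695 days = 136.1 years.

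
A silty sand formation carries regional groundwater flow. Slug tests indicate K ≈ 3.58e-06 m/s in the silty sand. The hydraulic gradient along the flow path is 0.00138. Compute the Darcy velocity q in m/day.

0.000427

Convert K: 3.58e-06 m/s × 86400 = 0.3093 m/day.
Hydraulic gradient i = 0.00138.
Specific discharge q = K · i = 0.3093 × 0.001380 = 0.0004269 m/day.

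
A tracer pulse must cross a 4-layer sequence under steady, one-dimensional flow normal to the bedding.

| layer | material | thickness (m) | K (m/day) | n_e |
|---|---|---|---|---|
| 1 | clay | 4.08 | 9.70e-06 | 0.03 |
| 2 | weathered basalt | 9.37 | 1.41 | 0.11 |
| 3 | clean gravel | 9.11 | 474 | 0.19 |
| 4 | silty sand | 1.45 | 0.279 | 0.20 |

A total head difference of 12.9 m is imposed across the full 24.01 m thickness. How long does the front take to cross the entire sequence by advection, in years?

With flow normal to the layers, continuity requires the same specific discharge q through every layer.
Σ(b_i/K_i) = 4.08/9.70e-06 + 9.37/1.41 + 9.11/474 + 1.45/0.279 = 4.206e+05 d.
q = Δh / Σ(b_i/K_i) = 12.9 / 4.206e+05 = 3.067e-05 m/day.
In each layer the seepage velocity is v_i = q/n_i, so the layer transit time is t_i = b_i·n_i / q:
  layer 1 (clay): t_1 = 4.08 × 0.03 / 3.067e-05 = 3991 d
  layer 2 (weathered basalt): t_2 = 9.37 × 0.11 / 3.067e-05 = 33608 d
  layer 3 (clean gravel): t_3 = 9.11 × 0.19 / 3.067e-05 = 56439 d
  layer 4 (silty sand): t_4 = 1.45 × 0.20 / 3.067e-05 = 9456 d
Total t = Σ t_i = 1.035e+05 days = 283.4 years.

283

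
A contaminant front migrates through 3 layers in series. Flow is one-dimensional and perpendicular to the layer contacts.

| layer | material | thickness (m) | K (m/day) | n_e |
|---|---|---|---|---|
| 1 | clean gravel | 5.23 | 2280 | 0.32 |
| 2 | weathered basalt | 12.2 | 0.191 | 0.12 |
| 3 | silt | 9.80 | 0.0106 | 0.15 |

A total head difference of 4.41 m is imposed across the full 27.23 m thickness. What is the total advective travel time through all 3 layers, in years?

With flow normal to the layers, continuity requires the same specific discharge q through every layer.
Σ(b_i/K_i) = 5.23/2280 + 12.2/0.191 + 9.80/0.0106 = 988.4 d.
q = Δh / Σ(b_i/K_i) = 4.41 / 988.4 = 0.004462 m/day.
In each layer the seepage velocity is v_i = q/n_i, so the layer transit time is t_i = b_i·n_i / q:
  layer 1 (clean gravel): t_1 = 5.23 × 0.32 / 0.004462 = 375.1 d
  layer 2 (weathered basalt): t_2 = 12.2 × 0.12 / 0.004462 = 328.1 d
  layer 3 (silt): t_3 = 9.80 × 0.15 / 0.004462 = 329.5 d
Total t = Σ t_i = 1033 days = 2.827 years.

2.83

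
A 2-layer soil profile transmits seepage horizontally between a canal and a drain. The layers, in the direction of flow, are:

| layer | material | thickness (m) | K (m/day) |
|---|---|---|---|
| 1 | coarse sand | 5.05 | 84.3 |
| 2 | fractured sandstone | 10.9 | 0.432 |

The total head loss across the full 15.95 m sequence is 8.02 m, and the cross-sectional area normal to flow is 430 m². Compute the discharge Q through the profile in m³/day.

Flow is perpendicular to layering, so the layers act in series and the equivalent K is the thickness-weighted harmonic mean.
Total thickness L = 5.05 + 10.9 = 15.95 m.
Σ(b_i/K_i) = 5.05/84.3 + 10.9/0.432 = 25.29 d.
K_eq = L / Σ(b_i/K_i) = 15.95 / 25.29 = 0.6306 m/day.
Q = K_eq · A · (Δh/L) = 0.6306 × 430 × (8.02/15.95) = 136.4 m³/day.

136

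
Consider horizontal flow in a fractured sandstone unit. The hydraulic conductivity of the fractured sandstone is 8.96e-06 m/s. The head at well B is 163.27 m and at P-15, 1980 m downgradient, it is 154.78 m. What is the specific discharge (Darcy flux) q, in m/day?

Convert K: 8.96e-06 m/s × 86400 = 0.7741 m/day.
Hydraulic gradient i = (163.27 − 154.78) / 1980 = 8.49 / 1980 = 0.004288.
Specific discharge q = K · i = 0.7741 × 0.004288 = 0.003319 m/day.

0.00332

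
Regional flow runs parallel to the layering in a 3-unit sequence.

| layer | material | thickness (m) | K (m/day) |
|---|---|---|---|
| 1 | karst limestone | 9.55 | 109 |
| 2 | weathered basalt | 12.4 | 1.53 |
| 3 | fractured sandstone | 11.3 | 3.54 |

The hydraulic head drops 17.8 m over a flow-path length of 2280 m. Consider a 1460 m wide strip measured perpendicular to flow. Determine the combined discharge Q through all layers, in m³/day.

Flow is parallel to layering, so each bed carries its own Darcy discharge and the transmissivities add.
Σ(K_i·b_i) = 109×9.55 + 1.53×12.4 + 3.54×11.3 = 1100 m²/day.
Hydraulic gradient i = Δh / L = 17.8 / 2280 = 0.007807.
Q = Σ(K_i·b_i) · W · i = 1100 × 1460 × 0.007807 = 12537 m³/day.

12500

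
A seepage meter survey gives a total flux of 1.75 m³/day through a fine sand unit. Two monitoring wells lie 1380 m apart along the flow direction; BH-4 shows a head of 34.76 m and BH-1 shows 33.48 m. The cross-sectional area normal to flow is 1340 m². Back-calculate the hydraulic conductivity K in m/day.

1.41

Hydraulic gradient i = (34.76 − 33.48) / 1380 = 1.28 / 1380 = 0.0009275.
From Q = K·A·i, K = Q / (A·i) = 1.75 / (1340 × 0.0009275) = 1.408 m/day.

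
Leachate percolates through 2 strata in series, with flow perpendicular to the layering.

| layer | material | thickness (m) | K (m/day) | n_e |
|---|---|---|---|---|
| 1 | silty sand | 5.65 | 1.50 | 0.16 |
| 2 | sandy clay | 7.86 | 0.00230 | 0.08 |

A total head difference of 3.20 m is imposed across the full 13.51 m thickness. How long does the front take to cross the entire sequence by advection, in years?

4.49

With flow normal to the layers, continuity requires the same specific discharge q through every layer.
Σ(b_i/K_i) = 5.65/1.50 + 7.86/0.00230 = 3421 d.
q = Δh / Σ(b_i/K_i) = 3.20 / 3421 = 0.0009354 m/day.
In each layer the seepage velocity is v_i = q/n_i, so the layer transit time is t_i = b_i·n_i / q:
  layer 1 (silty sand): t_1 = 5.65 × 0.16 / 0.0009354 = 966.5 d
  layer 2 (sandy clay): t_2 = 7.86 × 0.08 / 0.0009354 = 672.3 d
Total t = Σ t_i = 1639 days = 4.487 years.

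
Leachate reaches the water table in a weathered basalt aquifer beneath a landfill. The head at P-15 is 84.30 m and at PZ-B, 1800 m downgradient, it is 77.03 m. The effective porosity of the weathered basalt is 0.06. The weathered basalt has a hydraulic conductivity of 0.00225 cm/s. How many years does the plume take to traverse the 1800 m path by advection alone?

37.7

Convert K: 0.00225 cm/s × 864 = 1.944 m/day.
Hydraulic gradient i = (84.30 − 77.03) / 1800 = 7.27 / 1800 = 0.004039.
Darcy flux q = K · i = 1.944 × 0.004039 = 0.007852 m/day.
Seepage velocity v = q / n_e = 0.007852 / 0.06 = 0.1309 m/day.
Travel time t = L / v = 1800 / 0.1309 = 13755 days = 37.66 years.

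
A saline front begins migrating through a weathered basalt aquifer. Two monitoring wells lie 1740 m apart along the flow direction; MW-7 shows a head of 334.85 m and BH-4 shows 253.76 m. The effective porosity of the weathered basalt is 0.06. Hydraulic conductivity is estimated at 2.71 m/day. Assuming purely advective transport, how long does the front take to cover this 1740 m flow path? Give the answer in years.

Hydraulic gradient i = (334.85 − 253.76) / 1740 = 81.09 / 1740 = 0.04660.
Darcy flux q = K · i = 2.710 × 0.04660 = 0.1263 m/day.
Seepage velocity v = q / n_e = 0.1263 / 0.06 = 2.105 m/day.
Travel time t = L / v = 1740 / 2.105 = 826.6 days = 2.263 years.

2.26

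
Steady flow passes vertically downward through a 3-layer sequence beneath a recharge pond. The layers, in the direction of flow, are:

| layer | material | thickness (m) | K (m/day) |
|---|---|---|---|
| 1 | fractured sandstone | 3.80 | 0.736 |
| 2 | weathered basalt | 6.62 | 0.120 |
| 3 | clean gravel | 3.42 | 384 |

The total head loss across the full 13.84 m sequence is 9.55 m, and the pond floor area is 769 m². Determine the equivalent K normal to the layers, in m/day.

0.229

Flow is perpendicular to layering, so the layers act in series and the equivalent K is the thickness-weighted harmonic mean.
Total thickness L = 3.80 + 6.62 + 3.42 = 13.84 m.
Σ(b_i/K_i) = 3.80/0.736 + 6.62/0.120 + 3.42/384 = 60.34 d.
K_eq = L / Σ(b_i/K_i) = 13.84 / 60.34 = 0.2294 m/day.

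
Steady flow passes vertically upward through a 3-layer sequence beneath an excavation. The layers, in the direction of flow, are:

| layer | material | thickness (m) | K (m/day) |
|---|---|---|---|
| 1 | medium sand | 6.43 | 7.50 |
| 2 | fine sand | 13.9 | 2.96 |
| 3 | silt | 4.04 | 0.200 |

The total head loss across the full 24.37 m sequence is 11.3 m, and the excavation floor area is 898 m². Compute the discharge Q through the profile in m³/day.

394

Flow is perpendicular to layering, so the layers act in series and the equivalent K is the thickness-weighted harmonic mean.
Total thickness L = 6.43 + 13.9 + 4.04 = 24.37 m.
Σ(b_i/K_i) = 6.43/7.50 + 13.9/2.96 + 4.04/0.200 = 25.75 d.
K_eq = L / Σ(b_i/K_i) = 24.37 / 25.75 = 0.9463 m/day.
Q = K_eq · A · (Δh/L) = 0.9463 × 898 × (11.3/24.37) = 394.0 m³/day.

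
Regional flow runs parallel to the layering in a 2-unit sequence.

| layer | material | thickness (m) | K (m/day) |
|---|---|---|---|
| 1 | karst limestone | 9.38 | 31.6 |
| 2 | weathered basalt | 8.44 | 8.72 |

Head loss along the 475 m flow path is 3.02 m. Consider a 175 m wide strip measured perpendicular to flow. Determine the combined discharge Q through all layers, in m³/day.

Flow is parallel to layering, so each bed carries its own Darcy discharge and the transmissivities add.
Σ(K_i·b_i) = 31.6×9.38 + 8.72×8.44 = 370.0 m²/day.
Hydraulic gradient i = Δh / L = 3.02 / 475 = 0.006358.
Q = Σ(K_i·b_i) · W · i = 370.0 × 175 × 0.006358 = 411.7 m³/day.

412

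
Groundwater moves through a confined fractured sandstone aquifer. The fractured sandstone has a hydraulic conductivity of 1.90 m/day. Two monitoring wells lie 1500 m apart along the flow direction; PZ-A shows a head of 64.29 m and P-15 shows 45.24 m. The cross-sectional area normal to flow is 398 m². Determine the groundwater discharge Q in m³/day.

9.60

Hydraulic gradient i = (64.29 − 45.24) / 1500 = 19.05 / 1500 = 0.01270.
Darcy's law: Q = K · A · i = 1.900 × 398.0 × 0.01270 = 9.604 m³/day.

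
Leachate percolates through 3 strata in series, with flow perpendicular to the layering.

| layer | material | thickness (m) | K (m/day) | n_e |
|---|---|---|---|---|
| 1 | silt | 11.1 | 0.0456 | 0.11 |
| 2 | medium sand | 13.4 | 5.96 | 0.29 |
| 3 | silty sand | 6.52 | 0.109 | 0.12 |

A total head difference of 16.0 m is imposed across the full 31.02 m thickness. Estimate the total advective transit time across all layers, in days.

112

With flow normal to the layers, continuity requires the same specific discharge q through every layer.
Σ(b_i/K_i) = 11.1/0.0456 + 13.4/5.96 + 6.52/0.109 = 305.5 d.
q = Δh / Σ(b_i/K_i) = 16.0 / 305.5 = 0.05238 m/day.
In each layer the seepage velocity is v_i = q/n_i, so the layer transit time is t_i = b_i·n_i / q:
  layer 1 (silt): t_1 = 11.1 × 0.11 / 0.05238 = 23.31 d
  layer 2 (medium sand): t_2 = 13.4 × 0.29 / 0.05238 = 74.19 d
  layer 3 (silty sand): t_3 = 6.52 × 0.12 / 0.05238 = 14.94 d
Total t = Σ t_i = 112.4 days.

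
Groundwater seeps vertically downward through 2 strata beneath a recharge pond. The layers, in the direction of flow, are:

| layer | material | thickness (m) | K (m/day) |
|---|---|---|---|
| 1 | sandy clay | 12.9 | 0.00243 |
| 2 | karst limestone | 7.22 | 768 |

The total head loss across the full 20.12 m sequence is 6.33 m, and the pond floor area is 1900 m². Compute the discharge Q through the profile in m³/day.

Flow is perpendicular to layering, so the layers act in series and the equivalent K is the thickness-weighted harmonic mean.
Total thickness L = 12.9 + 7.22 = 20.12 m.
Σ(b_i/K_i) = 12.9/0.00243 + 7.22/768 = 5309 d.
K_eq = L / Σ(b_i/K_i) = 20.12 / 5309 = 0.003790 m/day.
Q = K_eq · A · (Δh/L) = 0.003790 × 1900 × (6.33/20.12) = 2.266 m³/day.

2.27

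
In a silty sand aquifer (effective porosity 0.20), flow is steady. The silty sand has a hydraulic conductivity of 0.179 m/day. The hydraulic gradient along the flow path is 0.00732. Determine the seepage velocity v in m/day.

Hydraulic gradient i = 0.00732.
Darcy flux q = K · i = 0.1790 × 0.007320 = 0.001310 m/day.
Seepage velocity v = q / n_e = 0.001310 / 0.20 = 0.006551 m/day.

0.00655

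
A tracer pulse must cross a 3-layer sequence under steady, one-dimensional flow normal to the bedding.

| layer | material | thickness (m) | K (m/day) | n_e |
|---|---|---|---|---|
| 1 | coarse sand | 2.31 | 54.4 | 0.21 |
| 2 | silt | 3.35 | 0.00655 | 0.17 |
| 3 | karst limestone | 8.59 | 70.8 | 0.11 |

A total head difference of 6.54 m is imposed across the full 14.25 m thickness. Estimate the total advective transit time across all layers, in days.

156

With flow normal to the layers, continuity requires the same specific discharge q through every layer.
Σ(b_i/K_i) = 2.31/54.4 + 3.35/0.00655 + 8.59/70.8 = 511.6 d.
q = Δh / Σ(b_i/K_i) = 6.54 / 511.6 = 0.01278 m/day.
In each layer the seepage velocity is v_i = q/n_i, so the layer transit time is t_i = b_i·n_i / q:
  layer 1 (coarse sand): t_1 = 2.31 × 0.21 / 0.01278 = 37.95 d
  layer 2 (silt): t_2 = 3.35 × 0.17 / 0.01278 = 44.55 d
  layer 3 (karst limestone): t_3 = 8.59 × 0.11 / 0.01278 = 73.92 d
Total t = Σ t_i = 156.4 days.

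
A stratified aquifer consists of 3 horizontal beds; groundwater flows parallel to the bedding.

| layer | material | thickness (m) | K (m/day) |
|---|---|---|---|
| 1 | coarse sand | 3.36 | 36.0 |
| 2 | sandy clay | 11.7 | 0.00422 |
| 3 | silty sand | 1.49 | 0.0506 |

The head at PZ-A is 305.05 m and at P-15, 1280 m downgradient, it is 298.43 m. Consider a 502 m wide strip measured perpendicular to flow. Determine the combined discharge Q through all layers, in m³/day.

Flow is parallel to layering, so each bed carries its own Darcy discharge and the transmissivities add.
Σ(K_i·b_i) = 36.0×3.36 + 0.00422×11.7 + 0.0506×1.49 = 121.1 m²/day.
Hydraulic gradient i = (305.05 − 298.43) / 1280 = 6.62 / 1280 = 0.005172.
Q = Σ(K_i·b_i) · W · i = 121.1 × 502 × 0.005172 = 314.4 m³/day.

314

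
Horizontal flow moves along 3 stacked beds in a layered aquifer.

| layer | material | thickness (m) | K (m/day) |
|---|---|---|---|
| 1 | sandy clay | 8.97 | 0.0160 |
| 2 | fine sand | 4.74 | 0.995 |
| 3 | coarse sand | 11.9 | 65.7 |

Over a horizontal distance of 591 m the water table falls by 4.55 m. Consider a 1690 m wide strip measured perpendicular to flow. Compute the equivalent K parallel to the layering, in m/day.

Flow is parallel to layering, so each bed carries its own Darcy discharge and the transmissivities add.
Σ(K_i·b_i) = 0.0160×8.97 + 0.995×4.74 + 65.7×11.9 = 786.7 m²/day.
Total thickness b = 25.61 m, so K_eq = Σ(K_i·b_i)/b = 30.72 m/day.

30.7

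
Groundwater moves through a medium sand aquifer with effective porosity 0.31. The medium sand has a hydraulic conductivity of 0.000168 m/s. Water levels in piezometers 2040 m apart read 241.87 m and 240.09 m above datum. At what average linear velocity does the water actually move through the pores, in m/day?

Convert K: 0.000168 m/s × 86400 = 14.52 m/day.
Hydraulic gradient i = (241.87 − 240.09) / 2040 = 1.78 / 2040 = 0.0008725.
Darcy flux q = K · i = 14.52 × 0.0008725 = 0.01267 m/day.
Seepage velocity v = q / n_e = 0.01267 / 0.31 = 0.04086 m/day.

0.0409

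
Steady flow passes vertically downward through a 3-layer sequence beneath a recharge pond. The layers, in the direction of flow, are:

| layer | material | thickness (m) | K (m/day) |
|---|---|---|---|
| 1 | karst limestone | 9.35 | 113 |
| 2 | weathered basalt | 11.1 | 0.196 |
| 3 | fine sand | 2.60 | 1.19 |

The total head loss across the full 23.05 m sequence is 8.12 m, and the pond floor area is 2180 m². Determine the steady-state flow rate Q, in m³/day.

301

Flow is perpendicular to layering, so the layers act in series and the equivalent K is the thickness-weighted harmonic mean.
Total thickness L = 9.35 + 11.1 + 2.60 = 23.05 m.
Σ(b_i/K_i) = 9.35/113 + 11.1/0.196 + 2.60/1.19 = 58.90 d.
K_eq = L / Σ(b_i/K_i) = 23.05 / 58.90 = 0.3913 m/day.
Q = K_eq · A · (Δh/L) = 0.3913 × 2180 × (8.12/23.05) = 300.5 m³/day.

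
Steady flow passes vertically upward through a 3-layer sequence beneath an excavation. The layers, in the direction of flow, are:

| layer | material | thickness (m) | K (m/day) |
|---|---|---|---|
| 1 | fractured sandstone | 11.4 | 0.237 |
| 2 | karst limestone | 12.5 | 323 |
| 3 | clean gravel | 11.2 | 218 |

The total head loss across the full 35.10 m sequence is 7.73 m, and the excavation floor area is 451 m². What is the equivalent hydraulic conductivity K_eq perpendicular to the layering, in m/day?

0.728

Flow is perpendicular to layering, so the layers act in series and the equivalent K is the thickness-weighted harmonic mean.
Total thickness L = 11.4 + 12.5 + 11.2 = 35.10 m.
Σ(b_i/K_i) = 11.4/0.237 + 12.5/323 + 11.2/218 = 48.19 d.
K_eq = L / Σ(b_i/K_i) = 35.10 / 48.19 = 0.7283 m/day.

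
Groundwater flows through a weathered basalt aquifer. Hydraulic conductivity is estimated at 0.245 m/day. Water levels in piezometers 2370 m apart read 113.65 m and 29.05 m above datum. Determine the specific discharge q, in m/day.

Hydraulic gradient i = (113.65 − 29.05) / 2370 = 84.6 / 2370 = 0.03570.
Specific discharge q = K · i = 0.2450 × 0.03570 = 0.008746 m/day.

0.00875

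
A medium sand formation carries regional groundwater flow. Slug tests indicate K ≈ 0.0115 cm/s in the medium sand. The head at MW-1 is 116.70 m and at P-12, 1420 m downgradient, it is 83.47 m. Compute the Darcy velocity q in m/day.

Convert K: 0.0115 cm/s × 864 = 9.936 m/day.
Hydraulic gradient i = (116.70 − 83.47) / 1420 = 33.23 / 1420 = 0.02340.
Specific discharge q = K · i = 9.936 × 0.02340 = 0.2325 m/day.

0.233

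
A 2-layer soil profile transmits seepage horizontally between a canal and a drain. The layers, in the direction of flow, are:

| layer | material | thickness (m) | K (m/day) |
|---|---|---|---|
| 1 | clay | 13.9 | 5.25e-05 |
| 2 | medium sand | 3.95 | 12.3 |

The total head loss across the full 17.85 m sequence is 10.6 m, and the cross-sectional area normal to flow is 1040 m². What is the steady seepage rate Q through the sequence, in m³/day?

Flow is perpendicular to layering, so the layers act in series and the equivalent K is the thickness-weighted harmonic mean.
Total thickness L = 13.9 + 3.95 = 17.85 m.
Σ(b_i/K_i) = 13.9/5.25e-05 + 3.95/12.3 = 2.648e+05 d.
K_eq = L / Σ(b_i/K_i) = 17.85 / 2.648e+05 = 6.742e-05 m/day.
Q = K_eq · A · (Δh/L) = 6.742e-05 × 1040 × (10.6/17.85) = 0.04164 m³/day.

0.0416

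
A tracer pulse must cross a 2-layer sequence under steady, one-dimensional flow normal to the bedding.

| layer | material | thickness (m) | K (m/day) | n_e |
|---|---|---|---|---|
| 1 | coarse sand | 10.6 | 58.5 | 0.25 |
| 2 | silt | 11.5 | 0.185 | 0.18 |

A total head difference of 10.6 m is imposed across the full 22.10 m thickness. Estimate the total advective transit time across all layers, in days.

27.8

With flow normal to the layers, continuity requires the same specific discharge q through every layer.
Σ(b_i/K_i) = 10.6/58.5 + 11.5/0.185 = 62.34 d.
q = Δh / Σ(b_i/K_i) = 10.6 / 62.34 = 0.1700 m/day.
In each layer the seepage velocity is v_i = q/n_i, so the layer transit time is t_i = b_i·n_i / q:
  layer 1 (coarse sand): t_1 = 10.6 × 0.25 / 0.1700 = 15.59 d
  layer 2 (silt): t_2 = 11.5 × 0.18 / 0.1700 = 12.17 d
Total t = Σ t_i = 27.76 days.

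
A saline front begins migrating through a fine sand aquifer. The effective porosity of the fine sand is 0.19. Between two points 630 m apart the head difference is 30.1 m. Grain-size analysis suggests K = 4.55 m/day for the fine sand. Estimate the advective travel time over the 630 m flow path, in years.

Hydraulic gradient i = Δh / L = 30.1 / 630 = 0.04778.
Darcy flux q = K · i = 4.550 × 0.04778 = 0.2174 m/day.
Seepage velocity v = q / n_e = 0.2174 / 0.19 = 1.144 m/day.
Travel time t = L / v = 630 / 1.144 = 550.6 days = 1.508 years.

1.51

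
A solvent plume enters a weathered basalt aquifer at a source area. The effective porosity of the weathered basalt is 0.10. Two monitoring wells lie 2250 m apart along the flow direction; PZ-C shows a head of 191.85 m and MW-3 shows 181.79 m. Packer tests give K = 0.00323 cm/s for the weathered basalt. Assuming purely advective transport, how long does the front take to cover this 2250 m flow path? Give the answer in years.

49.4

Convert K: 0.00323 cm/s × 864 = 2.791 m/day.
Hydraulic gradient i = (191.85 − 181.79) / 2250 = 10.06 / 2250 = 0.004471.
Darcy flux q = K · i = 2.791 × 0.004471 = 0.01248 m/day.
Seepage velocity v = q / n_e = 0.01248 / 0.10 = 0.1248 m/day.
Travel time t = L / v = 2250 / 0.1248 = 18032 days = 49.37 years.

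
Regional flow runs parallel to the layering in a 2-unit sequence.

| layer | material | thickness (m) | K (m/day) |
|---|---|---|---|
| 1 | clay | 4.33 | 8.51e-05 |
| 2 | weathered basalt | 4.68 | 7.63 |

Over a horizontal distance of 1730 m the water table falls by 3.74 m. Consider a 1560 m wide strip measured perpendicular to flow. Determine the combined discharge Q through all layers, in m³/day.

Flow is parallel to layering, so each bed carries its own Darcy discharge and the transmissivities add.
Σ(K_i·b_i) = 8.51e-05×4.33 + 7.63×4.68 = 35.71 m²/day.
Hydraulic gradient i = Δh / L = 3.74 / 1730 = 0.002162.
Q = Σ(K_i·b_i) · W · i = 35.71 × 1560 × 0.002162 = 120.4 m³/day.

120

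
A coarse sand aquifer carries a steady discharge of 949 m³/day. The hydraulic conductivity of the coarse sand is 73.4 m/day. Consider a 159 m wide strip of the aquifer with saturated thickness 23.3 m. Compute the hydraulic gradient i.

0.00349

Cross-sectional area A = 159 × 23.3 = 3705 m².
From Q = K·A·i, i = Q / (K·A) = 949 / (73.40 × 3705) = 0.003490.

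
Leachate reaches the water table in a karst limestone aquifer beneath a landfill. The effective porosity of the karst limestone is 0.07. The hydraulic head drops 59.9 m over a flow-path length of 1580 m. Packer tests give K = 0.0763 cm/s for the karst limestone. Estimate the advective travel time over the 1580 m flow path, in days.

44.3

Convert K: 0.0763 cm/s × 864 = 65.92 m/day.
Hydraulic gradient i = Δh / L = 59.9 / 1580 = 0.03791.
Darcy flux q = K · i = 65.92 × 0.03791 = 2.499 m/day.
Seepage velocity v = q / n_e = 2.499 / 0.07 = 35.70 m/day.
Travel time t = L / v = 1580 / 35.70 = 44.25 days.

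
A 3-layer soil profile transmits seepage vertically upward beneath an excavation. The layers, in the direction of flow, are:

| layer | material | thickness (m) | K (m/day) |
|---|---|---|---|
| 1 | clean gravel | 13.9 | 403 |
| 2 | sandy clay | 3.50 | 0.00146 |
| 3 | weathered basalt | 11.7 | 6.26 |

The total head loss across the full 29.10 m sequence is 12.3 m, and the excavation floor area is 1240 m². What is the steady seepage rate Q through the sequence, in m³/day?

Flow is perpendicular to layering, so the layers act in series and the equivalent K is the thickness-weighted harmonic mean.
Total thickness L = 13.9 + 3.50 + 11.7 = 29.10 m.
Σ(b_i/K_i) = 13.9/403 + 3.50/0.00146 + 11.7/6.26 = 2399 d.
K_eq = L / Σ(b_i/K_i) = 29.10 / 2399 = 0.01213 m/day.
Q = K_eq · A · (Δh/L) = 0.01213 × 1240 × (12.3/29.10) = 6.357 m³/day.

6.36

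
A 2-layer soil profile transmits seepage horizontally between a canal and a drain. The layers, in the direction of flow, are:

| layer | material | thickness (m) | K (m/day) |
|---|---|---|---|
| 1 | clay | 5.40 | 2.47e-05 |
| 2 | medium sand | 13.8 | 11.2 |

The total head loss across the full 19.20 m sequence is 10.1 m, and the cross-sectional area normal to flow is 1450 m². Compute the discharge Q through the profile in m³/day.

Flow is perpendicular to layering, so the layers act in series and the equivalent K is the thickness-weighted harmonic mean.
Total thickness L = 5.40 + 13.8 = 19.20 m.
Σ(b_i/K_i) = 5.40/2.47e-05 + 13.8/11.2 = 2.186e+05 d.
K_eq = L / Σ(b_i/K_i) = 19.20 / 2.186e+05 = 8.782e-05 m/day.
Q = K_eq · A · (Δh/L) = 8.782e-05 × 1450 × (10.1/19.20) = 0.06699 m³/day.

0.0670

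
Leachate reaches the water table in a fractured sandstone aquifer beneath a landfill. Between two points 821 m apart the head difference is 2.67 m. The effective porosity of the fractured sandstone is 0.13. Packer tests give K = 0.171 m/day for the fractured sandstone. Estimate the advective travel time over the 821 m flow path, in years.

525

Hydraulic gradient i = Δh / L = 2.67 / 821 = 0.003252.
Darcy flux q = K · i = 0.1710 × 0.003252 = 0.0005561 m/day.
Seepage velocity v = q / n_e = 0.0005561 / 0.13 = 0.004278 m/day.
Travel time t = L / v = 821 / 0.004278 = 1.919e+05 days = 525.5 years.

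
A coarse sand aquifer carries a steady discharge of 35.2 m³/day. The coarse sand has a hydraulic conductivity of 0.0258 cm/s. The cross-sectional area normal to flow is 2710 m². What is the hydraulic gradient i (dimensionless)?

Convert K: 0.0258 cm/s × 864 = 22.29 m/day.
From Q = K·A·i, i = Q / (K·A) = 35.2 / (22.29 × 2710) = 0.0005827.

0.000583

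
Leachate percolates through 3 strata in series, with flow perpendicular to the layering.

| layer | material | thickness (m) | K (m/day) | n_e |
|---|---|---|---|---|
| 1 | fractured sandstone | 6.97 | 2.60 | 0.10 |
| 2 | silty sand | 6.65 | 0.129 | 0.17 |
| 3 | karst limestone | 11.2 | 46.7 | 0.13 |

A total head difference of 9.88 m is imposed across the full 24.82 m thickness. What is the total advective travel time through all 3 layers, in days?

18.1

With flow normal to the layers, continuity requires the same specific discharge q through every layer.
Σ(b_i/K_i) = 6.97/2.60 + 6.65/0.129 + 11.2/46.7 = 54.47 d.
q = Δh / Σ(b_i/K_i) = 9.88 / 54.47 = 0.1814 m/day.
In each layer the seepage velocity is v_i = q/n_i, so the layer transit time is t_i = b_i·n_i / q:
  layer 1 (fractured sandstone): t_1 = 6.97 × 0.10 / 0.1814 = 3.843 d
  layer 2 (silty sand): t_2 = 6.65 × 0.17 / 0.1814 = 6.233 d
  layer 3 (karst limestone): t_3 = 11.2 × 0.13 / 0.1814 = 8.027 d
Total t = Σ t_i = 18.10 days.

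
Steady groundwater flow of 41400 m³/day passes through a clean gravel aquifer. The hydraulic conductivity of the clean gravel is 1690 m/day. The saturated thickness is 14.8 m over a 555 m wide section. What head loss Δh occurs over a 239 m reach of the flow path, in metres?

0.713

Cross-sectional area A = 555 × 14.8 = 8214 m².
From Q = K·A·i, i = Q / (K·A) = 41400 / (1690 × 8214) = 0.002982.
Head loss Δh = i · L = 0.002982 × 239 = 0.7128 m.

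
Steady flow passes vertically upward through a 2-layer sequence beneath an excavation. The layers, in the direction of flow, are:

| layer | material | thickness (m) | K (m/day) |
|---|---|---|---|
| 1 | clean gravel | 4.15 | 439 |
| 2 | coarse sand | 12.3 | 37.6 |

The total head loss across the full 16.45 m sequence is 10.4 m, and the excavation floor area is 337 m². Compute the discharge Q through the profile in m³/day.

Flow is perpendicular to layering, so the layers act in series and the equivalent K is the thickness-weighted harmonic mean.
Total thickness L = 4.15 + 12.3 = 16.45 m.
Σ(b_i/K_i) = 4.15/439 + 12.3/37.6 = 0.3366 d.
K_eq = L / Σ(b_i/K_i) = 16.45 / 0.3366 = 48.87 m/day.
Q = K_eq · A · (Δh/L) = 48.87 × 337 × (10.4/16.45) = 10413 m³/day.

10400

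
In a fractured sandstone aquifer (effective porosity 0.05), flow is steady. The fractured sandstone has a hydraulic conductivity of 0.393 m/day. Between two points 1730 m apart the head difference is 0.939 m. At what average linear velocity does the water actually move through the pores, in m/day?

0.00427

Hydraulic gradient i = Δh / L = 0.939 / 1730 = 0.0005428.
Darcy flux q = K · i = 0.3930 × 0.0005428 = 0.0002133 m/day.
Seepage velocity v = q / n_e = 0.0002133 / 0.05 = 0.004266 m/day.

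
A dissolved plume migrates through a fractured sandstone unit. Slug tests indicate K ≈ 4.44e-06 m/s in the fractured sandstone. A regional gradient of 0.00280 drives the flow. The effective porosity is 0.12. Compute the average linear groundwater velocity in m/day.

Convert K: 4.44e-06 m/s × 86400 = 0.3836 m/day.
Hydraulic gradient i = 0.00280.
Darcy flux q = K · i = 0.3836 × 0.002800 = 0.001074 m/day.
Seepage velocity v = q / n_e = 0.001074 / 0.12 = 0.008951 m/day.

0.00895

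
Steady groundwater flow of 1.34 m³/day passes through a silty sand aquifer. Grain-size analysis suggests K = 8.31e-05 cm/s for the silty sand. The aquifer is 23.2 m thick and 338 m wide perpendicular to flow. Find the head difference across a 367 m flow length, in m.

0.873

Convert K: 8.31e-05 cm/s × 864 = 0.07180 m/day.
Cross-sectional area A = 338 × 23.2 = 7842 m².
From Q = K·A·i, i = Q / (K·A) = 1.34 / (0.07180 × 7842) = 0.002380.
Head loss Δh = i · L = 0.002380 × 367 = 0.8735 m.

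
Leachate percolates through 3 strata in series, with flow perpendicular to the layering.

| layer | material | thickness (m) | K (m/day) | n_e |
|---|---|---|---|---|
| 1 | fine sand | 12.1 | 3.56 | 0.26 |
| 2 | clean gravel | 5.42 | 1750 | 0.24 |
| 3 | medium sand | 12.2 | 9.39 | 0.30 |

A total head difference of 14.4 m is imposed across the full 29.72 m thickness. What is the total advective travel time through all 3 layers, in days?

With flow normal to the layers, continuity requires the same specific discharge q through every layer.
Σ(b_i/K_i) = 12.1/3.56 + 5.42/1750 + 12.2/9.39 = 4.701 d.
q = Δh / Σ(b_i/K_i) = 14.4 / 4.701 = 3.063 m/day.
In each layer the seepage velocity is v_i = q/n_i, so the layer transit time is t_i = b_i·n_i / q:
  layer 1 (fine sand): t_1 = 12.1 × 0.26 / 3.063 = 1.027 d
  layer 2 (clean gravel): t_2 = 5.42 × 0.24 / 3.063 = 0.4247 d
  layer 3 (medium sand): t_3 = 12.2 × 0.30 / 3.063 = 1.195 d
Total t = Σ t_i = 2.647 days.

2.65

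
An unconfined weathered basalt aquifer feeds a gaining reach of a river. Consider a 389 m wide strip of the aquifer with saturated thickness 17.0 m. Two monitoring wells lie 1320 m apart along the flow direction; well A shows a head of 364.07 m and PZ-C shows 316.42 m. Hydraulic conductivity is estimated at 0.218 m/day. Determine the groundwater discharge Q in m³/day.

52.0

Cross-sectional area A = 389 × 17.0 = 6613 m².
Hydraulic gradient i = (364.07 − 316.42) / 1320 = 47.65 / 1320 = 0.03610.
Darcy's law: Q = K · A · i = 0.2180 × 6613 × 0.03610 = 52.04 m³/day.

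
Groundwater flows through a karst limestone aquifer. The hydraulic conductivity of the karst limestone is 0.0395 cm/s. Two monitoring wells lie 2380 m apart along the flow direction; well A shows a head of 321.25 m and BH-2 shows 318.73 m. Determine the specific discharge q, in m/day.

0.0361

Convert K: 0.0395 cm/s × 864 = 34.13 m/day.
Hydraulic gradient i = (321.25 − 318.73) / 2380 = 2.52 / 2380 = 0.001059.
Specific discharge q = K · i = 34.13 × 0.001059 = 0.03614 m/day.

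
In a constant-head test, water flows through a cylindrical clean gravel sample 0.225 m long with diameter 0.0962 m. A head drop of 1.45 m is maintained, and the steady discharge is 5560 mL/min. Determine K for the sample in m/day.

171

Cross-sectional area A = π·(d/2)² = π × (0.0962/2)² = 0.007268 m².
Convert discharge: 5560 mL/min = 9.267e-05 m³/s.
Darcy's law rearranged: K = Q·L / (A·Δh) = 9.267e-05 × 0.225 / (0.007268 × 1.45) = 0.001978 m/s = 170.9 m/day.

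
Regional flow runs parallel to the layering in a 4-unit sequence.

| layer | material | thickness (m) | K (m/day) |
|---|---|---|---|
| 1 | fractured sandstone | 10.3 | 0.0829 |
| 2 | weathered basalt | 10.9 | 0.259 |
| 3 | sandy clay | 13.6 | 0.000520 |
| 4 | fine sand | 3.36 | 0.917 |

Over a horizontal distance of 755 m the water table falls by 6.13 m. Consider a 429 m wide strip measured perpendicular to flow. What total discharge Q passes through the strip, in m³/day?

Flow is parallel to layering, so each bed carries its own Darcy discharge and the transmissivities add.
Σ(K_i·b_i) = 0.0829×10.3 + 0.259×10.9 + 0.000520×13.6 + 0.917×3.36 = 6.765 m²/day.
Hydraulic gradient i = Δh / L = 6.13 / 755 = 0.008119.
Q = Σ(K_i·b_i) · W · i = 6.765 × 429 × 0.008119 = 23.56 m³/day.

23.6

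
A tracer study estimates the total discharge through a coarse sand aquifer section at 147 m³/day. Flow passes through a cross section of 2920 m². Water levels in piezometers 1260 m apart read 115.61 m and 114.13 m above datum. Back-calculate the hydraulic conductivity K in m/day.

Hydraulic gradient i = (115.61 − 114.13) / 1260 = 1.48 / 1260 = 0.001175.
From Q = K·A·i, K = Q / (A·i) = 147 / (2920 × 0.001175) = 42.86 m/day.

42.9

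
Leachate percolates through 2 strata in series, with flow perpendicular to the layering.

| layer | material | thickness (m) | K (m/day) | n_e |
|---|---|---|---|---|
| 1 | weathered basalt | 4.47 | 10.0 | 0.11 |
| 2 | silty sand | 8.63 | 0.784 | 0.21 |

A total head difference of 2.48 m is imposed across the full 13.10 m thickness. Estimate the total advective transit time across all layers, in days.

With flow normal to the layers, continuity requires the same specific discharge q through every layer.
Σ(b_i/K_i) = 4.47/10.0 + 8.63/0.784 = 11.45 d.
q = Δh / Σ(b_i/K_i) = 2.48 / 11.45 = 0.2165 m/day.
In each layer the seepage velocity is v_i = q/n_i, so the layer transit time is t_i = b_i·n_i / q:
  layer 1 (weathered basalt): t_1 = 4.47 × 0.11 / 0.2165 = 2.271 d
  layer 2 (silty sand): t_2 = 8.63 × 0.21 / 0.2165 = 8.371 d
Total t = Σ t_i = 10.64 days.

10.6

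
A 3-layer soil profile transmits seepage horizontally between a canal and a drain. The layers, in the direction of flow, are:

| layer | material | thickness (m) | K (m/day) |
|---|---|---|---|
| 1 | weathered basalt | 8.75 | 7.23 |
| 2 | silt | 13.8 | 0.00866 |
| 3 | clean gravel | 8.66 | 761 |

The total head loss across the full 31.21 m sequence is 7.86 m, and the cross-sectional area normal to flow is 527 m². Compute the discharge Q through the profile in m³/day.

Flow is perpendicular to layering, so the layers act in series and the equivalent K is the thickness-weighted harmonic mean.
Total thickness L = 8.75 + 13.8 + 8.66 = 31.21 m.
Σ(b_i/K_i) = 8.75/7.23 + 13.8/0.00866 + 8.66/761 = 1595 d.
K_eq = L / Σ(b_i/K_i) = 31.21 / 1595 = 0.01957 m/day.
Q = K_eq · A · (Δh/L) = 0.01957 × 527 × (7.86/31.21) = 2.597 m³/day.

2.60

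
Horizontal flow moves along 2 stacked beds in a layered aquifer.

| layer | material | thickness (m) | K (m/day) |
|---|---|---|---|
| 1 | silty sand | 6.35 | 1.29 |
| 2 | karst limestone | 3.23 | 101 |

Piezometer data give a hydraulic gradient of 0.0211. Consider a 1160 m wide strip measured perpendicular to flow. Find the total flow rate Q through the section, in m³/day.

8190

Flow is parallel to layering, so each bed carries its own Darcy discharge and the transmissivities add.
Σ(K_i·b_i) = 1.29×6.35 + 101×3.23 = 334.4 m²/day.
Hydraulic gradient i = 0.0211.
Q = Σ(K_i·b_i) · W · i = 334.4 × 1160 × 0.02110 = 8185 m³/day.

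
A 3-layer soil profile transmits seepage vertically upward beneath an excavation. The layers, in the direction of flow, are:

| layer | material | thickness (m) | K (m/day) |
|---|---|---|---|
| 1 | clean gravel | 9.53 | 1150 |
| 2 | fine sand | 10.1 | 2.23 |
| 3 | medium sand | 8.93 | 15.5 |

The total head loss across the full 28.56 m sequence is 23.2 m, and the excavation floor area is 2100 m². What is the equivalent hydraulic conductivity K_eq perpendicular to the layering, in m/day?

5.59

Flow is perpendicular to layering, so the layers act in series and the equivalent K is the thickness-weighted harmonic mean.
Total thickness L = 9.53 + 10.1 + 8.93 = 28.56 m.
Σ(b_i/K_i) = 9.53/1150 + 10.1/2.23 + 8.93/15.5 = 5.114 d.
K_eq = L / Σ(b_i/K_i) = 28.56 / 5.114 = 5.585 m/day.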